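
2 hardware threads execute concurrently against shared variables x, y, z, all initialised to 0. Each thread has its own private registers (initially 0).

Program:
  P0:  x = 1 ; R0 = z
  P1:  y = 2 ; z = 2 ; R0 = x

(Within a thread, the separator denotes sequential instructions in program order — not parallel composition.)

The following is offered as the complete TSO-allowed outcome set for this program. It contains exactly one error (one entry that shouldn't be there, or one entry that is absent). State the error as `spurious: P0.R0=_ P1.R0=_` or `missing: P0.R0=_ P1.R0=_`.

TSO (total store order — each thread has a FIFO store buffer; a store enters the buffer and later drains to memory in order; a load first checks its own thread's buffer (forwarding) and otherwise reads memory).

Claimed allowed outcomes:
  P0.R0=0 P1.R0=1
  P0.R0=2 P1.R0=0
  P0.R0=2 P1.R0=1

outcome vector order: (P0.R0,P1.R0)
TSO: 4 outcomes — {00 01 20 21}
TSO∖claimed = {00}

missing: P0.R0=0 P1.R0=0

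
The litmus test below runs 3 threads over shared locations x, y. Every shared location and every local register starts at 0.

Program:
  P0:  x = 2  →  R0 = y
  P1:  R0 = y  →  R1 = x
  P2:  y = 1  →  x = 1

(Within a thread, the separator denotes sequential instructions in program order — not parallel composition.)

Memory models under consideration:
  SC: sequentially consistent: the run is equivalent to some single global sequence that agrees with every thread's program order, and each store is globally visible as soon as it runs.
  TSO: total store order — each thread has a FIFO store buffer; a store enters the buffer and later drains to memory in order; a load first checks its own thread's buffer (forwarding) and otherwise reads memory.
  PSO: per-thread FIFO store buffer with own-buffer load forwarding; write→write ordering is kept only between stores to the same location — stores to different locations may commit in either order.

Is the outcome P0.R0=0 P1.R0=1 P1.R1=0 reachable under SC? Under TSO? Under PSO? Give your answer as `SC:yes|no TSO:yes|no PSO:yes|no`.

SC:no TSO:yes PSO:yes

outcome vector order: (P0.R0,P1.R0,P1.R1)
[SC] allowed = {0/0/0; 0/0/1; 0/0/2; 0/1/1; 0/1/2; 1/0/0; 1/0/1; 1/0/2; 1/1/0; 1/1/1; 1/1/2}
[TSO] allowed = {0/0/0; 0/0/1; 0/0/2; 0/1/0; 0/1/1; 0/1/2; 1/0/0; 1/0/1; 1/0/2; 1/1/0; 1/1/1; 1/1/2}
[PSO] allowed = {0/0/0; 0/0/1; 0/0/2; 0/1/0; 0/1/1; 0/1/2; 1/0/0; 1/0/1; 1/0/2; 1/1/0; 1/1/1; 1/1/2}
target 0/1/0 ∈ {TSO,PSO}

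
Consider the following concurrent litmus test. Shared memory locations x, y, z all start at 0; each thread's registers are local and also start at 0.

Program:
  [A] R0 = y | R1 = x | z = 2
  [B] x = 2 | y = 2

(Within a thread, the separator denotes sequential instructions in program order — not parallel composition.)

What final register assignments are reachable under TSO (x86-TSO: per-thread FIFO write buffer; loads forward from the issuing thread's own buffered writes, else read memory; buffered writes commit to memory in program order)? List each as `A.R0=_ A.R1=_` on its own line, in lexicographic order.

A.R0=0 A.R1=0
A.R0=0 A.R1=2
A.R0=2 A.R1=2

outcome vector order: (A.R0,A.R1)
|TSO outcomes| = 3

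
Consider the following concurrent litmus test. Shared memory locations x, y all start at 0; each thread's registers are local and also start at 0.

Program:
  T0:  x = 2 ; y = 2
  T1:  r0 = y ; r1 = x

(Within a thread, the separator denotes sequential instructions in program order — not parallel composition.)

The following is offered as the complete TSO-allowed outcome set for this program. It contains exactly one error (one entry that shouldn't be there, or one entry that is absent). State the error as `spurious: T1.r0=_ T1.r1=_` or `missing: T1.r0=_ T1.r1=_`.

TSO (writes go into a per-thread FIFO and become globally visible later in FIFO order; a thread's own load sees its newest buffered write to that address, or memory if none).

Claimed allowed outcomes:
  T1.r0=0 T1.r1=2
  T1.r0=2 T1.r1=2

outcome vector order: (T1.r0,T1.r1)
TSO: 3 outcomes — {00, 02, 22}
TSO∖claimed = {00}

missing: T1.r0=0 T1.r1=0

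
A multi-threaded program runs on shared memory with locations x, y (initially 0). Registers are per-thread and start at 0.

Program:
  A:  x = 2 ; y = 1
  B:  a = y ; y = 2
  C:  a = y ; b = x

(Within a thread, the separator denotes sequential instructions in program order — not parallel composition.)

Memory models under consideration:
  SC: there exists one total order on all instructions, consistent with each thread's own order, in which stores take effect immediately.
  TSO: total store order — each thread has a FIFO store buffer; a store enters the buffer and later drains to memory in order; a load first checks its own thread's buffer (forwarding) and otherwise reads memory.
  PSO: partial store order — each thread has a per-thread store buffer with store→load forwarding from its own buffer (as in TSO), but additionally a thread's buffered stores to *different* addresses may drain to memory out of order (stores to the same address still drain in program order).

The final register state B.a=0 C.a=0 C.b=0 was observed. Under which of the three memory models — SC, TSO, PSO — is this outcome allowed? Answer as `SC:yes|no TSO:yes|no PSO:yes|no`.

outcome vector order: (B.a,C.a,C.b)
SC: 9 outcomes — {000, 002, 012, 020, 022, 100, 102, 112, 122}
TSO: 9 outcomes — {000, 002, 012, 020, 022, 100, 102, 112, 122}
PSO: 12 outcomes — {000, 002, 010, 012, 020, 022, 100, 102, 110, 112, 120, 122}
target 000 ∈ {SC,TSO,PSO}

SC:yes TSO:yes PSO:yes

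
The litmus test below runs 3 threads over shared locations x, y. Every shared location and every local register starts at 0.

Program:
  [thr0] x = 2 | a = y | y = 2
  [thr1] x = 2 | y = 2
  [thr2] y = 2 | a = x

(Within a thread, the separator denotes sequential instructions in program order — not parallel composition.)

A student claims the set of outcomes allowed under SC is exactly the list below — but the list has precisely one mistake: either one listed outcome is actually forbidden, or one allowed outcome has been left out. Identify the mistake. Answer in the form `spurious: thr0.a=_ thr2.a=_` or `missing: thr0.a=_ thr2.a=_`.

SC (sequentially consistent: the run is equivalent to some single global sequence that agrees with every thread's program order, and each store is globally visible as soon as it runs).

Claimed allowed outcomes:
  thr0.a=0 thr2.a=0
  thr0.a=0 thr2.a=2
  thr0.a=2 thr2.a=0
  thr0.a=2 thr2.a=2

spurious: thr0.a=0 thr2.a=0

outcome vector order: (thr0.a,thr2.a)
under SC → <0 2>; <2 0>; <2 2>
claimed∖SC = {<0 0>}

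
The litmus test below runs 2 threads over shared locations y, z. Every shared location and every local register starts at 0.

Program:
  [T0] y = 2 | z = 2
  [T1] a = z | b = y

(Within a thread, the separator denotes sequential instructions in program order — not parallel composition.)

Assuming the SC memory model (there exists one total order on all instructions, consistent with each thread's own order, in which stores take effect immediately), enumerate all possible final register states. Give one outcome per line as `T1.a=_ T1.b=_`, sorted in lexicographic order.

outcome vector order: (T1.a,T1.b)
|SC outcomes| = 3

T1.a=0 T1.b=0
T1.a=0 T1.b=2
T1.a=2 T1.b=2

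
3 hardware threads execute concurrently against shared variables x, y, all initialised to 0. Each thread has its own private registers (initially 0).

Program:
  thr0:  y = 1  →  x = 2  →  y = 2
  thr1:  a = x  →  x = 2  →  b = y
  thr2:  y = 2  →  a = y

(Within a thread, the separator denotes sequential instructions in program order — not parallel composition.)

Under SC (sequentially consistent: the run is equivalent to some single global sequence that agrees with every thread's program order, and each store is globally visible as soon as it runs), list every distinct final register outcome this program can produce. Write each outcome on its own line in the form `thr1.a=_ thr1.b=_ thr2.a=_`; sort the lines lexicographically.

thr1.a=0 thr1.b=0 thr2.a=1
thr1.a=0 thr1.b=0 thr2.a=2
thr1.a=0 thr1.b=1 thr2.a=1
thr1.a=0 thr1.b=1 thr2.a=2
thr1.a=0 thr1.b=2 thr2.a=1
thr1.a=0 thr1.b=2 thr2.a=2
thr1.a=2 thr1.b=1 thr2.a=1
thr1.a=2 thr1.b=1 thr2.a=2
thr1.a=2 thr1.b=2 thr2.a=1
thr1.a=2 thr1.b=2 thr2.a=2

outcome vector order: (thr1.a,thr1.b,thr2.a)
|SC outcomes| = 10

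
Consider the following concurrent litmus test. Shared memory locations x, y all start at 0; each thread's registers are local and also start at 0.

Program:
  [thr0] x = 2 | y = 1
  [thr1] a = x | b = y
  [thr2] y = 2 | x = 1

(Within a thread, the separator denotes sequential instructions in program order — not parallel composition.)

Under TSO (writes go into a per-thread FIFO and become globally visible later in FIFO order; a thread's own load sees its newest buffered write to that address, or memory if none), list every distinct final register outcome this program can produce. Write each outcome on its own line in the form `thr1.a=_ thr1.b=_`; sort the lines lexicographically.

outcome vector order: (thr1.a,thr1.b)
|TSO outcomes| = 8

thr1.a=0 thr1.b=0
thr1.a=0 thr1.b=1
thr1.a=0 thr1.b=2
thr1.a=1 thr1.b=1
thr1.a=1 thr1.b=2
thr1.a=2 thr1.b=0
thr1.a=2 thr1.b=1
thr1.a=2 thr1.b=2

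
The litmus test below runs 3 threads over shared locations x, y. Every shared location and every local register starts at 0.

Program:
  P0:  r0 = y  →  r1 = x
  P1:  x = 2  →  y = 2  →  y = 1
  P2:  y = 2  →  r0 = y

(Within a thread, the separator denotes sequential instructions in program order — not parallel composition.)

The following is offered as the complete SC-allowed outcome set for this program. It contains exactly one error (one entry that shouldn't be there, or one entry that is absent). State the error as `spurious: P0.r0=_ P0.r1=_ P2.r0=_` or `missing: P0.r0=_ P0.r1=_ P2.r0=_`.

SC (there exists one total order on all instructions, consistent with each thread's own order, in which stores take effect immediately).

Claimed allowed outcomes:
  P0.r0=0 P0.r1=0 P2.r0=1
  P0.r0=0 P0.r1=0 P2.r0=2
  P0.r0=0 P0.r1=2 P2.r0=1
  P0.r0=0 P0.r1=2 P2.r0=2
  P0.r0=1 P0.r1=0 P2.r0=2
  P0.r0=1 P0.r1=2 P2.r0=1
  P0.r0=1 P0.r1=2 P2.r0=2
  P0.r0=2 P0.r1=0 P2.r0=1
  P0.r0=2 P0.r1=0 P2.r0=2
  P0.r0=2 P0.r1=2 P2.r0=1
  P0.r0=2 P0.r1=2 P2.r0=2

spurious: P0.r0=1 P0.r1=0 P2.r0=2

outcome vector order: (P0.r0,P0.r1,P2.r0)
[SC] allowed = {<0 0 1>, <0 0 2>, <0 2 1>, <0 2 2>, <1 2 1>, <1 2 2>, <2 0 1>, <2 0 2>, <2 2 1>, <2 2 2>}
claimed∖SC = {<1 0 2>}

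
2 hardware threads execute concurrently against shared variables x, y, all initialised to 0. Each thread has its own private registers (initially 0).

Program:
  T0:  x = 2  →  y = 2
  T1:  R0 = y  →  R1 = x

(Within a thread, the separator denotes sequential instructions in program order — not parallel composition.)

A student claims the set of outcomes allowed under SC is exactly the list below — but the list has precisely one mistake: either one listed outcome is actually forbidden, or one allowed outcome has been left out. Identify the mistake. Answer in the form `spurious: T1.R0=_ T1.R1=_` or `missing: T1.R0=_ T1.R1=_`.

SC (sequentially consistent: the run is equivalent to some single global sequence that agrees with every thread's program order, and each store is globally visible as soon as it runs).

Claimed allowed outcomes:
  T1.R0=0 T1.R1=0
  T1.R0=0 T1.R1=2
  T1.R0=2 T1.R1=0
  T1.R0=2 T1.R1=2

spurious: T1.R0=2 T1.R1=0

outcome vector order: (T1.R0,T1.R1)
under SC → 00, 02, 22
claimed∖SC = {20}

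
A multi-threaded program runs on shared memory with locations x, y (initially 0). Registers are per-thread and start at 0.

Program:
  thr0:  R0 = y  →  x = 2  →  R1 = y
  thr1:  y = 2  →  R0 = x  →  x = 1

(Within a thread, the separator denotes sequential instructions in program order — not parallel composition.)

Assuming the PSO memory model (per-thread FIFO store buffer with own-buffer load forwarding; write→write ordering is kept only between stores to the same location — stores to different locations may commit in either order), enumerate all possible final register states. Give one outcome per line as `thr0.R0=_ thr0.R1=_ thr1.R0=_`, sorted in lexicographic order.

outcome vector order: (thr0.R0,thr0.R1,thr1.R0)
|PSO outcomes| = 6

thr0.R0=0 thr0.R1=0 thr1.R0=0
thr0.R0=0 thr0.R1=0 thr1.R0=2
thr0.R0=0 thr0.R1=2 thr1.R0=0
thr0.R0=0 thr0.R1=2 thr1.R0=2
thr0.R0=2 thr0.R1=2 thr1.R0=0
thr0.R0=2 thr0.R1=2 thr1.R0=2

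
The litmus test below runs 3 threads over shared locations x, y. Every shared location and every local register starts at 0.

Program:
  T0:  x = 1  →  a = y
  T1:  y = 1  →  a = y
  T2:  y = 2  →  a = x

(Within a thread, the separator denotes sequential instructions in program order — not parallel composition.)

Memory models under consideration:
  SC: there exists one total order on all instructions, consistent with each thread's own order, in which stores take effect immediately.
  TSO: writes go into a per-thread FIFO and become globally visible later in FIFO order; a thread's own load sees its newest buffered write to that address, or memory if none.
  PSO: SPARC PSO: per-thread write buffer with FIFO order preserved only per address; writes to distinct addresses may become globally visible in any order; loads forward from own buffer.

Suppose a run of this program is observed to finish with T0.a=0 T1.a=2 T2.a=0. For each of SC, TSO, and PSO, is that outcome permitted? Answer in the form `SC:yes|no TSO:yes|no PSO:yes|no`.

outcome vector order: (T0.a,T1.a,T2.a)
under SC → (0,1,1) (0,2,1) (1,1,0) (1,1,1) (1,2,1) (2,1,0) (2,1,1) (2,2,0) (2,2,1)
under TSO → (0,1,0) (0,1,1) (0,2,0) (0,2,1) (1,1,0) (1,1,1) (1,2,0) (1,2,1) (2,1,0) (2,1,1) (2,2,0) (2,2,1)
under PSO → (0,1,0) (0,1,1) (0,2,0) (0,2,1) (1,1,0) (1,1,1) (1,2,0) (1,2,1) (2,1,0) (2,1,1) (2,2,0) (2,2,1)
target (0,2,0) ∈ {TSO,PSO}

SC:no TSO:yes PSO:yes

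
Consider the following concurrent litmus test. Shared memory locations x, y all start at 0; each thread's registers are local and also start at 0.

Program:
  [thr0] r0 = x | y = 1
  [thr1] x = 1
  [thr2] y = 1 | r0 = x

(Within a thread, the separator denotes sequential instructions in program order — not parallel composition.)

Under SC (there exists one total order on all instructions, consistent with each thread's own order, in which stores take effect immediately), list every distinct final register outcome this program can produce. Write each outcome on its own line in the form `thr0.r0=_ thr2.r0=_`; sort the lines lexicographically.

thr0.r0=0 thr2.r0=0
thr0.r0=0 thr2.r0=1
thr0.r0=1 thr2.r0=0
thr0.r0=1 thr2.r0=1

outcome vector order: (thr0.r0,thr2.r0)
|SC outcomes| = 4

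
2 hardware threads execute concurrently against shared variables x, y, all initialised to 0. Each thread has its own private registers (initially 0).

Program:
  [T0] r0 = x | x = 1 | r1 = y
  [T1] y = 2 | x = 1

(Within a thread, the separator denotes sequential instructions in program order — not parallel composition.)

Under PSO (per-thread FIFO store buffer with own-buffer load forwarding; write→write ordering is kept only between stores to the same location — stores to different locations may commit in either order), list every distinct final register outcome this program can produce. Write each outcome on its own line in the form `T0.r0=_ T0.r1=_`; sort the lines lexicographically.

T0.r0=0 T0.r1=0
T0.r0=0 T0.r1=2
T0.r0=1 T0.r1=0
T0.r0=1 T0.r1=2

outcome vector order: (T0.r0,T0.r1)
|PSO outcomes| = 4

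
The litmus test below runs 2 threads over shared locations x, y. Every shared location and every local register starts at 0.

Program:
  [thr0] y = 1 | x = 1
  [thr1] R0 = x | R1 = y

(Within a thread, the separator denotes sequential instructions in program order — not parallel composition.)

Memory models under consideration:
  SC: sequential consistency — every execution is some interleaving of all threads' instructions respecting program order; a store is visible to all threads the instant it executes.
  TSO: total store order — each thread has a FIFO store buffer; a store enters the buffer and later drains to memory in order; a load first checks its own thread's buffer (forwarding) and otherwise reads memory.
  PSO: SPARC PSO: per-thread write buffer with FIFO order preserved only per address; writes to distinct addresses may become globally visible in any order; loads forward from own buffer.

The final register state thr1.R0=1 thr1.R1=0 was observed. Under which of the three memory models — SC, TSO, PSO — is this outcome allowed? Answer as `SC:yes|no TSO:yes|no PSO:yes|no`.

outcome vector order: (thr1.R0,thr1.R1)
SC: 3 outcomes — {(0,0); (0,1); (1,1)}
TSO: 3 outcomes — {(0,0); (0,1); (1,1)}
PSO: 4 outcomes — {(0,0); (0,1); (1,0); (1,1)}
target (1,0) ∈ {PSO}

SC:no TSO:no PSO:yes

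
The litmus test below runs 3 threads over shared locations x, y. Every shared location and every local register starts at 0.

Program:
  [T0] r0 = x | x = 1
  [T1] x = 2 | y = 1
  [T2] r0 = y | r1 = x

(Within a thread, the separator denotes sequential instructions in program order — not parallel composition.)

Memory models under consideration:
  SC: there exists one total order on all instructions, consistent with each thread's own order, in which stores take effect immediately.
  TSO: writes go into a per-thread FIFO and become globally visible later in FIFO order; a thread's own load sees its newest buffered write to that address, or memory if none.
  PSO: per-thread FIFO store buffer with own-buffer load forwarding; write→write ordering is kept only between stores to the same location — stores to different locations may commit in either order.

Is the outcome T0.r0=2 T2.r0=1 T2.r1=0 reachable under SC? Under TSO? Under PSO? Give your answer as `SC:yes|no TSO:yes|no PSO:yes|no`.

SC:no TSO:no PSO:yes

outcome vector order: (T0.r0,T2.r0,T2.r1)
SC (10): 0/0/0 0/0/1 0/0/2 0/1/1 0/1/2 2/0/0 2/0/1 2/0/2 2/1/1 2/1/2
TSO (10): 0/0/0 0/0/1 0/0/2 0/1/1 0/1/2 2/0/0 2/0/1 2/0/2 2/1/1 2/1/2
PSO (12): 0/0/0 0/0/1 0/0/2 0/1/0 0/1/1 0/1/2 2/0/0 2/0/1 2/0/2 2/1/0 2/1/1 2/1/2
target 2/1/0 ∈ {PSO}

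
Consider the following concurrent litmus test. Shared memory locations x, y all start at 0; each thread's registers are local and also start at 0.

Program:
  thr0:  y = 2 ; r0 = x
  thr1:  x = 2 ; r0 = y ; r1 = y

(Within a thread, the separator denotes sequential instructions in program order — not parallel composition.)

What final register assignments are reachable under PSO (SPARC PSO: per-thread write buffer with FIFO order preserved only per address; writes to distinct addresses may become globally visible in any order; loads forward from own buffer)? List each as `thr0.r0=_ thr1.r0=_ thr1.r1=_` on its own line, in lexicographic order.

outcome vector order: (thr0.r0,thr1.r0,thr1.r1)
|PSO outcomes| = 6

thr0.r0=0 thr1.r0=0 thr1.r1=0
thr0.r0=0 thr1.r0=0 thr1.r1=2
thr0.r0=0 thr1.r0=2 thr1.r1=2
thr0.r0=2 thr1.r0=0 thr1.r1=0
thr0.r0=2 thr1.r0=0 thr1.r1=2
thr0.r0=2 thr1.r0=2 thr1.r1=2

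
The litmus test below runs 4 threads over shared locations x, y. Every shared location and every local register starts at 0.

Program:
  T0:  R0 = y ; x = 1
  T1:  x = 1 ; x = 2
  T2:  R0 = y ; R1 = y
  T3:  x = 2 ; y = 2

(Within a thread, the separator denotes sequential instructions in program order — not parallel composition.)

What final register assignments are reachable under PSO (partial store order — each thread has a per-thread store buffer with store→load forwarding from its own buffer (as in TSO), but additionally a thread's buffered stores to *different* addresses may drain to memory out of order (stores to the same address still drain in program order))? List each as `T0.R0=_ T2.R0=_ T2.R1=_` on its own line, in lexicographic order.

T0.R0=0 T2.R0=0 T2.R1=0
T0.R0=0 T2.R0=0 T2.R1=2
T0.R0=0 T2.R0=2 T2.R1=2
T0.R0=2 T2.R0=0 T2.R1=0
T0.R0=2 T2.R0=0 T2.R1=2
T0.R0=2 T2.R0=2 T2.R1=2

outcome vector order: (T0.R0,T2.R0,T2.R1)
|PSO outcomes| = 6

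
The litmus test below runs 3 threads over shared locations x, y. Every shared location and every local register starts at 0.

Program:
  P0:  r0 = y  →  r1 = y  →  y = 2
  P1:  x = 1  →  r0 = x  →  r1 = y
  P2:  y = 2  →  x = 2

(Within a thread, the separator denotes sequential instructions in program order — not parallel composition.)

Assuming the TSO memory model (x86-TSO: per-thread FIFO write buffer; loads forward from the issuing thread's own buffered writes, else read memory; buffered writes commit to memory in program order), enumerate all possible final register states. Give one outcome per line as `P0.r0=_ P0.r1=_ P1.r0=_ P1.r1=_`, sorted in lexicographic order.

outcome vector order: (P0.r0,P0.r1,P1.r0,P1.r1)
|TSO outcomes| = 9

P0.r0=0 P0.r1=0 P1.r0=1 P1.r1=0
P0.r0=0 P0.r1=0 P1.r0=1 P1.r1=2
P0.r0=0 P0.r1=0 P1.r0=2 P1.r1=2
P0.r0=0 P0.r1=2 P1.r0=1 P1.r1=0
P0.r0=0 P0.r1=2 P1.r0=1 P1.r1=2
P0.r0=0 P0.r1=2 P1.r0=2 P1.r1=2
P0.r0=2 P0.r1=2 P1.r0=1 P1.r1=0
P0.r0=2 P0.r1=2 P1.r0=1 P1.r1=2
P0.r0=2 P0.r1=2 P1.r0=2 P1.r1=2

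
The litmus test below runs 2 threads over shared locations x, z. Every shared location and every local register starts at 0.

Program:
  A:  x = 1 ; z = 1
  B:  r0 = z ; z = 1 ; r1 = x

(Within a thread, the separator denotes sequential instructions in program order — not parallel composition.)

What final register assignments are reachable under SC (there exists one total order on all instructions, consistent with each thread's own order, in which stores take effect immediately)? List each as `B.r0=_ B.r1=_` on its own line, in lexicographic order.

outcome vector order: (B.r0,B.r1)
|SC outcomes| = 3

B.r0=0 B.r1=0
B.r0=0 B.r1=1
B.r0=1 B.r1=1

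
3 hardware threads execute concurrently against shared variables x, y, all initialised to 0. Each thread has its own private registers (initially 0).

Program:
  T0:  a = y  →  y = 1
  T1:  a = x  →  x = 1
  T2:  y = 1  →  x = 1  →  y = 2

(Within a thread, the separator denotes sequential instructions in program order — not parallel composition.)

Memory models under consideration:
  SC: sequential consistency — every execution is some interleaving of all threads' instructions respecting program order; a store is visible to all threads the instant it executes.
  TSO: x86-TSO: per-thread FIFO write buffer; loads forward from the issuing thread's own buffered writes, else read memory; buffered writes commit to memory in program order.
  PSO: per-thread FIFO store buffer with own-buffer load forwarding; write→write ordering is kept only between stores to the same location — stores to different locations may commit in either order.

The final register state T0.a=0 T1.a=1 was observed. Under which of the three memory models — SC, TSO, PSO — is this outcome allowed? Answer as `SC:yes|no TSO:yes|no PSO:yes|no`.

SC:yes TSO:yes PSO:yes

outcome vector order: (T0.a,T1.a)
under SC → 00 01 10 11 20 21
under TSO → 00 01 10 11 20 21
under PSO → 00 01 10 11 20 21
target 01 ∈ {SC,TSO,PSO}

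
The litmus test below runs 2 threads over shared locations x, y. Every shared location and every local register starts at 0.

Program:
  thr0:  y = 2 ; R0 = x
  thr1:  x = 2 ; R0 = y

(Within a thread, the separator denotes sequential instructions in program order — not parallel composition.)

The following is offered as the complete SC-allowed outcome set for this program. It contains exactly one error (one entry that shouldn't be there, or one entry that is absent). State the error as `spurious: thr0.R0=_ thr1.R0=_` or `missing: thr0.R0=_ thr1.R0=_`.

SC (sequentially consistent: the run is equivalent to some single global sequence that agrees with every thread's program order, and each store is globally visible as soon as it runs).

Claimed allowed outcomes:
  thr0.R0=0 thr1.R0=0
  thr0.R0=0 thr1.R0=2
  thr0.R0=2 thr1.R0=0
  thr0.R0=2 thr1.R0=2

spurious: thr0.R0=0 thr1.R0=0

outcome vector order: (thr0.R0,thr1.R0)
[SC] allowed = {(0,2), (2,0), (2,2)}
claimed∖SC = {(0,0)}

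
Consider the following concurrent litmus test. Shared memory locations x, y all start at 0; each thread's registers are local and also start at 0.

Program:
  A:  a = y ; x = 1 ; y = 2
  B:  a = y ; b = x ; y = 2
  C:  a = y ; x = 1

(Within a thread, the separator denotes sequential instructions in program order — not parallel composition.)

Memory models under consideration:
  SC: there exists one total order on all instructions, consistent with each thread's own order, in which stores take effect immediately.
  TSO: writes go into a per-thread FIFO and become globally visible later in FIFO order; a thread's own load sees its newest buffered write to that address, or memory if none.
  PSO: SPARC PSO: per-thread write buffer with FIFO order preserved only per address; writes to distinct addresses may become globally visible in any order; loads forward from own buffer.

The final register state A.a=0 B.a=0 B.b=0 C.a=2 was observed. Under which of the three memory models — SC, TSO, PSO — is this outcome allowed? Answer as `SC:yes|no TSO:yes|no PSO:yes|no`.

outcome vector order: (A.a,B.a,B.b,C.a)
SC: 9 outcomes — {0000, 0002, 0010, 0012, 0210, 0212, 2000, 2002, 2010}
TSO: 9 outcomes — {0000, 0002, 0010, 0012, 0210, 0212, 2000, 2002, 2010}
PSO: 11 outcomes — {0000, 0002, 0010, 0012, 0200, 0202, 0210, 0212, 2000, 2002, 2010}
target 0002 ∈ {SC,TSO,PSO}

SC:yes TSO:yes PSO:yes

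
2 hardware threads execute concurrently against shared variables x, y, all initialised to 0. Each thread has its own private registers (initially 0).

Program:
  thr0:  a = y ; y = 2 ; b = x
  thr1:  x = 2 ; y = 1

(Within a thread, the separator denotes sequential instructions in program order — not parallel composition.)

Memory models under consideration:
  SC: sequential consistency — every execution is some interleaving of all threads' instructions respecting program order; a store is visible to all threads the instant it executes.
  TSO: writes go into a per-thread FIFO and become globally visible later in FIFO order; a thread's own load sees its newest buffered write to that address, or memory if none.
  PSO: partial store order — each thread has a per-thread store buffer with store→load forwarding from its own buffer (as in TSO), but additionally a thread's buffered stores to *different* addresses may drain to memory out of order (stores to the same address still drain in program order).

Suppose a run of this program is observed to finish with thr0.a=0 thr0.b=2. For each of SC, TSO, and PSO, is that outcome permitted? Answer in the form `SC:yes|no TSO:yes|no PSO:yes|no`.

SC:yes TSO:yes PSO:yes

outcome vector order: (thr0.a,thr0.b)
[SC] allowed = {00 02 12}
[TSO] allowed = {00 02 12}
[PSO] allowed = {00 02 10 12}
target 02 ∈ {SC,TSO,PSO}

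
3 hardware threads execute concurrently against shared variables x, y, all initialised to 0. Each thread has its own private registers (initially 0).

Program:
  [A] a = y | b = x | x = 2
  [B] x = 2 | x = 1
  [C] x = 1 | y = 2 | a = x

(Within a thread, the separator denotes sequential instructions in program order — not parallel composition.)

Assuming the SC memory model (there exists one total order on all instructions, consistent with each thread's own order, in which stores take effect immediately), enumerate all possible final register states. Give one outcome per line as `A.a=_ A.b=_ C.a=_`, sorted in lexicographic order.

outcome vector order: (A.a,A.b,C.a)
|SC outcomes| = 10

A.a=0 A.b=0 C.a=1
A.a=0 A.b=0 C.a=2
A.a=0 A.b=1 C.a=1
A.a=0 A.b=1 C.a=2
A.a=0 A.b=2 C.a=1
A.a=0 A.b=2 C.a=2
A.a=2 A.b=1 C.a=1
A.a=2 A.b=1 C.a=2
A.a=2 A.b=2 C.a=1
A.a=2 A.b=2 C.a=2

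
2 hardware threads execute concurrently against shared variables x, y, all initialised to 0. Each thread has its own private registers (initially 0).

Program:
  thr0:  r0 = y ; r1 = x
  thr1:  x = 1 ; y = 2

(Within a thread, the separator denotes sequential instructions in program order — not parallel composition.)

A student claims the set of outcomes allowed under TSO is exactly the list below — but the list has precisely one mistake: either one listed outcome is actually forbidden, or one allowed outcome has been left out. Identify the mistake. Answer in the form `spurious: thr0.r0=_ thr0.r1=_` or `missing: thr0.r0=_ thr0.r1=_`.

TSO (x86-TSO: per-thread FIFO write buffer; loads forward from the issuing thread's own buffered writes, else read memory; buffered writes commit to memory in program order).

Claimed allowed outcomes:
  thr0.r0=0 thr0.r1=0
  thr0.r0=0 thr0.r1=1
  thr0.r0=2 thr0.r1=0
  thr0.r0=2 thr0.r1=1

outcome vector order: (thr0.r0,thr0.r1)
[TSO] allowed = {<0 0>; <0 1>; <2 1>}
claimed∖TSO = {<2 0>}

spurious: thr0.r0=2 thr0.r1=0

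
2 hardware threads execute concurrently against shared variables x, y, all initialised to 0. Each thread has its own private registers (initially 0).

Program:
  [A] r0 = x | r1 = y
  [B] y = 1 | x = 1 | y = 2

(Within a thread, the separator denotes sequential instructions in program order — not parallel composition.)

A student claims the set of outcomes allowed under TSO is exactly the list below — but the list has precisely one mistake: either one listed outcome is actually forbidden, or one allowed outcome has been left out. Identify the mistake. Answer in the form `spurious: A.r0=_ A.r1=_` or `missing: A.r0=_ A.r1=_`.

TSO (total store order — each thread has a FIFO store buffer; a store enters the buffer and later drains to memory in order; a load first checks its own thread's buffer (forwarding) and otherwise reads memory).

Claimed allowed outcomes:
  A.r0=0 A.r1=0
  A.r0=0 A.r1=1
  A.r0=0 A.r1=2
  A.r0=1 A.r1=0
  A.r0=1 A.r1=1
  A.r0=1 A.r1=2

outcome vector order: (A.r0,A.r1)
under TSO → 0/0; 0/1; 0/2; 1/1; 1/2
claimed∖TSO = {1/0}

spurious: A.r0=1 A.r1=0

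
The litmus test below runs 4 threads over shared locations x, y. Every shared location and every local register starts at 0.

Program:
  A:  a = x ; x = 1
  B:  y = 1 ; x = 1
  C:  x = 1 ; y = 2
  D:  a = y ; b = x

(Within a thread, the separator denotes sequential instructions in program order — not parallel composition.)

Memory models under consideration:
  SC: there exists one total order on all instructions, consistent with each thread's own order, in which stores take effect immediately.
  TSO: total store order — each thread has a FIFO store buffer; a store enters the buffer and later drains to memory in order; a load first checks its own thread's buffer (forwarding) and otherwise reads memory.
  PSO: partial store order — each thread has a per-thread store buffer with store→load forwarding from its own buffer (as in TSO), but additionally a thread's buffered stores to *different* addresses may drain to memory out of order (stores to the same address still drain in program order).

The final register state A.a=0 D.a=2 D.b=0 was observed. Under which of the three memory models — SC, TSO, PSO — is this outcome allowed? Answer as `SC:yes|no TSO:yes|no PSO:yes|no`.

outcome vector order: (A.a,D.a,D.b)
under SC → 000 001 010 011 021 100 101 110 111 121
under TSO → 000 001 010 011 021 100 101 110 111 121
under PSO → 000 001 010 011 020 021 100 101 110 111 120 121
target 020 ∈ {PSO}

SC:no TSO:no PSO:yes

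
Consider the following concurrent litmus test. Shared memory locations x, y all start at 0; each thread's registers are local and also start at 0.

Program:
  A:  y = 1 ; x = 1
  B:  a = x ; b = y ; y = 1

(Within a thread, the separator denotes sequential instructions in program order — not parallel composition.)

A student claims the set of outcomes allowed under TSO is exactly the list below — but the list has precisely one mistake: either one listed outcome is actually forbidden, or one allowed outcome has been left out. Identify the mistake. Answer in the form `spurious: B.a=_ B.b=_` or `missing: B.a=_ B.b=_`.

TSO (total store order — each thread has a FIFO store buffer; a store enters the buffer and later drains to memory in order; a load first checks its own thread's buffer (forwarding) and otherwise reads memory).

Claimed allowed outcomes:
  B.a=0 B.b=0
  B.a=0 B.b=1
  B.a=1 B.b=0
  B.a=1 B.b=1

spurious: B.a=1 B.b=0

outcome vector order: (B.a,B.b)
under TSO → <0 0>, <0 1>, <1 1>
claimed∖TSO = {<1 0>}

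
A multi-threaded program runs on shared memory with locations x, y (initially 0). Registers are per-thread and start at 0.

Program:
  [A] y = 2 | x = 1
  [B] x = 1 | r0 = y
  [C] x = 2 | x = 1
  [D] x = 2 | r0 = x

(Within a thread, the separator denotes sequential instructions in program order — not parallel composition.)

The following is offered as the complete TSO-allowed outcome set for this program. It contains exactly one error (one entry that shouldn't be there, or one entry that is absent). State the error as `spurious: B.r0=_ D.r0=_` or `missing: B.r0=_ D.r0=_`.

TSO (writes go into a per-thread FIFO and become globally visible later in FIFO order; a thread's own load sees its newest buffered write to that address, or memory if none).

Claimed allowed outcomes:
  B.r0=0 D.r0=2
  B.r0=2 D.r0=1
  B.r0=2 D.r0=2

outcome vector order: (B.r0,D.r0)
under TSO → 0/1, 0/2, 2/1, 2/2
TSO∖claimed = {0/1}

missing: B.r0=0 D.r0=1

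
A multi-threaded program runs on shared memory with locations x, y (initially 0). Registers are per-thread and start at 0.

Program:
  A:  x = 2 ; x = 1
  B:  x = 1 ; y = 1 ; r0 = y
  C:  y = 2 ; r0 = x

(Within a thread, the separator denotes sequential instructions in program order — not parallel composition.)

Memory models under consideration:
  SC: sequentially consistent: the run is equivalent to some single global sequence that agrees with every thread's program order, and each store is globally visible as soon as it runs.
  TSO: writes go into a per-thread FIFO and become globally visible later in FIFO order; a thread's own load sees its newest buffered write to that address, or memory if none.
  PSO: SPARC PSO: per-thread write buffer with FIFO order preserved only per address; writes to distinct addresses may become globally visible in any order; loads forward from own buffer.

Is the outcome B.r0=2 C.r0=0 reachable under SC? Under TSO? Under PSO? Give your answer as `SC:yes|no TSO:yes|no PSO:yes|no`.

SC:no TSO:yes PSO:yes

outcome vector order: (B.r0,C.r0)
SC: 5 outcomes — {(1,0) (1,1) (1,2) (2,1) (2,2)}
TSO: 6 outcomes — {(1,0) (1,1) (1,2) (2,0) (2,1) (2,2)}
PSO: 6 outcomes — {(1,0) (1,1) (1,2) (2,0) (2,1) (2,2)}
target (2,0) ∈ {TSO,PSO}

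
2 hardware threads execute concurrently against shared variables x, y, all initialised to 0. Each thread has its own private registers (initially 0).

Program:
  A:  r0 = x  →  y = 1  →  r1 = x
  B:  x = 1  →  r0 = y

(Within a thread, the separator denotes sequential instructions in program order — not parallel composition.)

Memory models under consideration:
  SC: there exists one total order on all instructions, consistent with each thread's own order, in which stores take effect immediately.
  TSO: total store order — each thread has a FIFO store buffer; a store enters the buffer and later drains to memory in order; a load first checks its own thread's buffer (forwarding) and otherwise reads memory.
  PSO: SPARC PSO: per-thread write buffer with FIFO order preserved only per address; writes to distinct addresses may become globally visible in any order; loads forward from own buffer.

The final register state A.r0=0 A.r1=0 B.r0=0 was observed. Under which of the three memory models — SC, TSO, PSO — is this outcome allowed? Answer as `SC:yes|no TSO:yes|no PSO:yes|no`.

SC:no TSO:yes PSO:yes

outcome vector order: (A.r0,A.r1,B.r0)
under SC → <0 0 1>; <0 1 0>; <0 1 1>; <1 1 0>; <1 1 1>
under TSO → <0 0 0>; <0 0 1>; <0 1 0>; <0 1 1>; <1 1 0>; <1 1 1>
under PSO → <0 0 0>; <0 0 1>; <0 1 0>; <0 1 1>; <1 1 0>; <1 1 1>
target <0 0 0> ∈ {TSO,PSO}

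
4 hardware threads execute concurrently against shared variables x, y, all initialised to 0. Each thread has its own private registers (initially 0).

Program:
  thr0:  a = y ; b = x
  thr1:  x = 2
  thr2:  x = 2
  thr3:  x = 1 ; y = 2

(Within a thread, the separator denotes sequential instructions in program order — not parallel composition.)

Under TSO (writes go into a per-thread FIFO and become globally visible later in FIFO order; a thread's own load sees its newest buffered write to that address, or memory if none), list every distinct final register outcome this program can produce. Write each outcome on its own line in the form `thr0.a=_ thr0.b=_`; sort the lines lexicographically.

thr0.a=0 thr0.b=0
thr0.a=0 thr0.b=1
thr0.a=0 thr0.b=2
thr0.a=2 thr0.b=1
thr0.a=2 thr0.b=2

outcome vector order: (thr0.a,thr0.b)
|TSO outcomes| = 5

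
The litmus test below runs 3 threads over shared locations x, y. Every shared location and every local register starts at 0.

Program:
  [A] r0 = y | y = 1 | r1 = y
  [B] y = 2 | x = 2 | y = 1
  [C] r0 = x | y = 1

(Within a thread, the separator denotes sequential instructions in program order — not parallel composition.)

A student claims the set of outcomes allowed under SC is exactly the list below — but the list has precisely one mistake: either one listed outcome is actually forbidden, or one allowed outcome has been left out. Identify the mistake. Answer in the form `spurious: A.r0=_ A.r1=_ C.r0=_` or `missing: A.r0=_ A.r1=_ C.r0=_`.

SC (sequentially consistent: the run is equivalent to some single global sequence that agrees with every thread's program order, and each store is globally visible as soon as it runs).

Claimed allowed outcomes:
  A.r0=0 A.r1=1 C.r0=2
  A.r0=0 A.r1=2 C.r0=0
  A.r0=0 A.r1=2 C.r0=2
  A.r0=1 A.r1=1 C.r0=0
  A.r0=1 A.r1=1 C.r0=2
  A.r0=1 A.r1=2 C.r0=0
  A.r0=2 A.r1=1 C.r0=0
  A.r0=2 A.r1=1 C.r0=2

missing: A.r0=0 A.r1=1 C.r0=0

outcome vector order: (A.r0,A.r1,C.r0)
under SC → (0,1,0); (0,1,2); (0,2,0); (0,2,2); (1,1,0); (1,1,2); (1,2,0); (2,1,0); (2,1,2)
SC∖claimed = {(0,1,0)}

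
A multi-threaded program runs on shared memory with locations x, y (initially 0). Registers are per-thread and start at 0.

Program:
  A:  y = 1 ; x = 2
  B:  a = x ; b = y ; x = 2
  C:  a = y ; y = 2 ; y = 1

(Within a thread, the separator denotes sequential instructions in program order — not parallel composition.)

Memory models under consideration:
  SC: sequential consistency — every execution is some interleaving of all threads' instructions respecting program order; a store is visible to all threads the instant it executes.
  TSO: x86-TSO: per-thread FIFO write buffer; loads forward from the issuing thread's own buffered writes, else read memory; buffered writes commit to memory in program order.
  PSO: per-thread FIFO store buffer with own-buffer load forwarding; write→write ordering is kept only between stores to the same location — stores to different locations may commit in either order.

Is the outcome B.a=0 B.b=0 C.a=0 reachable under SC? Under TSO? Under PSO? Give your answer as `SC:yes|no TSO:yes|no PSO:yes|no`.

outcome vector order: (B.a,B.b,C.a)
SC: 10 outcomes — {(0,0,0); (0,0,1); (0,1,0); (0,1,1); (0,2,0); (0,2,1); (2,1,0); (2,1,1); (2,2,0); (2,2,1)}
TSO: 10 outcomes — {(0,0,0); (0,0,1); (0,1,0); (0,1,1); (0,2,0); (0,2,1); (2,1,0); (2,1,1); (2,2,0); (2,2,1)}
PSO: 12 outcomes — {(0,0,0); (0,0,1); (0,1,0); (0,1,1); (0,2,0); (0,2,1); (2,0,0); (2,0,1); (2,1,0); (2,1,1); (2,2,0); (2,2,1)}
target (0,0,0) ∈ {SC,TSO,PSO}

SC:yes TSO:yes PSO:yes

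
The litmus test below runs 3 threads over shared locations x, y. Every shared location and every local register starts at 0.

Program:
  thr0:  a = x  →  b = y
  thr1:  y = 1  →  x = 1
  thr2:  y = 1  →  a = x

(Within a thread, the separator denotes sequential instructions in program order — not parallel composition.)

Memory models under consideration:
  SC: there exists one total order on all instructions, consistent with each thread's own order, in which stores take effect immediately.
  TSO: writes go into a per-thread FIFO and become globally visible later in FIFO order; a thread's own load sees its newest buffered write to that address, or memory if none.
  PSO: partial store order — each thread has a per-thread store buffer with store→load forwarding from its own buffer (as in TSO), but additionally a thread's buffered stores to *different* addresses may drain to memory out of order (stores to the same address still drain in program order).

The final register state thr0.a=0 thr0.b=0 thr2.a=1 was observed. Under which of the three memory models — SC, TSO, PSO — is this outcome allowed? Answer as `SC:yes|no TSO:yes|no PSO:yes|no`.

outcome vector order: (thr0.a,thr0.b,thr2.a)
SC: 6 outcomes — {<0 0 0> <0 0 1> <0 1 0> <0 1 1> <1 1 0> <1 1 1>}
TSO: 6 outcomes — {<0 0 0> <0 0 1> <0 1 0> <0 1 1> <1 1 0> <1 1 1>}
PSO: 8 outcomes — {<0 0 0> <0 0 1> <0 1 0> <0 1 1> <1 0 0> <1 0 1> <1 1 0> <1 1 1>}
target <0 0 1> ∈ {SC,TSO,PSO}

SC:yes TSO:yes PSO:yes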